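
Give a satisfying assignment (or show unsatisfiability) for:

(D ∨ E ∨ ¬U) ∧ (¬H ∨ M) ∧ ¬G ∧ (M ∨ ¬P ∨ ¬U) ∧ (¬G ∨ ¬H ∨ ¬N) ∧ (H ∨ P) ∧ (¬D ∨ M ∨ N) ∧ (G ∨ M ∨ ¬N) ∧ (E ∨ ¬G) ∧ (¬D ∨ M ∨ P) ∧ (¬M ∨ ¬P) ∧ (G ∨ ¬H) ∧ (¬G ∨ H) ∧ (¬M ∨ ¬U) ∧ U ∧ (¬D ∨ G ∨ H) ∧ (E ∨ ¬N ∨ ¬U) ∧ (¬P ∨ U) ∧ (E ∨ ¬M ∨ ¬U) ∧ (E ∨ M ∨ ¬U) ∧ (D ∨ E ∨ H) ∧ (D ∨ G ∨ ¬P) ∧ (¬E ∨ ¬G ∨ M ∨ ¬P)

Case U = True:
  (¬G) forces G = False.
  (G ∨ ¬H) forces H = False.
  (H ∨ P) forces P = True.
  (M ∨ ¬P ∨ ¬U) forces M = True.
  Clause (¬M ∨ ¬P) is falsified — contradiction.
Case U = False:
  Clause (U) is falsified — contradiction.
Both cases fail, so the formula is unsatisfiable.

The formula is unsatisfiable.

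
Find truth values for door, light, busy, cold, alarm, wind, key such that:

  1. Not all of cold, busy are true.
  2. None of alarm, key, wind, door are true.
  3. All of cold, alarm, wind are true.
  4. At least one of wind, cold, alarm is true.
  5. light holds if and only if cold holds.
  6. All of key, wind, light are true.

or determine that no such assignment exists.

Case alarm = True:
  Constraint (2) is violated (alarm=T) — contradiction.
Case alarm = False:
  Constraint (3) is violated (alarm=F) — contradiction.
Both cases fail — unsatisfiable.

Unsatisfiable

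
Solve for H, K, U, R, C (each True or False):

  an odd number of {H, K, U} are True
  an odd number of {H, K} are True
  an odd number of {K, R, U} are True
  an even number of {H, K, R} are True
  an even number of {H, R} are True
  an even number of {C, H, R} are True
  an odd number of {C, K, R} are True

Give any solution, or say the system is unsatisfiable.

H: True; K: False; U: False; R: True; C: False

{H, K, U}: 1 true → odd ✓
{H, K}: 1 true → odd ✓
{K, R, U}: 1 true → odd ✓
{H, K, R}: 2 true → even ✓
{H, R}: 2 true → even ✓
{C, H, R}: 2 true → even ✓
{C, K, R}: 1 true → odd ✓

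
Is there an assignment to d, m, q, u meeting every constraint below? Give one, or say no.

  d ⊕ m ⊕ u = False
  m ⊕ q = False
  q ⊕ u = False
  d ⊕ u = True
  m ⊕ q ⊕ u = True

d: False; m: True; q: True; u: True

d ⊕ m ⊕ u = F ⊕ T ⊕ T = False ✓
m ⊕ q = T ⊕ T = False ✓
q ⊕ u = T ⊕ T = False ✓
d ⊕ u = F ⊕ T = True ✓
m ⊕ q ⊕ u = T ⊕ T ⊕ T = True ✓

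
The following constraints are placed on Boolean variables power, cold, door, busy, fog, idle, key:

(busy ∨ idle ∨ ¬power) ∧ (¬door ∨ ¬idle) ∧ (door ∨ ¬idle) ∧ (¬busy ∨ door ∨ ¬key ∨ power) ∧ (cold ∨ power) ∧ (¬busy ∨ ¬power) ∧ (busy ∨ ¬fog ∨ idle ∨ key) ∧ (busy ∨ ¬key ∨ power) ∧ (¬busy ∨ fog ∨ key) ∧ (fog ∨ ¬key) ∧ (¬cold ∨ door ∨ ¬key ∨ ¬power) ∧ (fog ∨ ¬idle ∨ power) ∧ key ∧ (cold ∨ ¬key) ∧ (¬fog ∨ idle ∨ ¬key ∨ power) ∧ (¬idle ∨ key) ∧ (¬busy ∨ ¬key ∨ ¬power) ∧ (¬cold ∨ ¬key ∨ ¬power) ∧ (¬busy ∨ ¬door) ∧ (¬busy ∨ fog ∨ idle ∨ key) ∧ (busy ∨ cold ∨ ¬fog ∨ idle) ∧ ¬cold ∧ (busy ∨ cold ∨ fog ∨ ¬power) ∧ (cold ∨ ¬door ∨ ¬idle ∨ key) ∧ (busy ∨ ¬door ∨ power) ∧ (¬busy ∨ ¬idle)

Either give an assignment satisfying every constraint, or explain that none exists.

Case key = True:
  (fog ∨ ¬key) forces fog = True.
  (cold ∨ ¬key) forces cold = True.
  Clause (¬cold) is falsified — contradiction.
Case key = False:
  Clause (key) is falsified — contradiction.
Both cases fail, so the formula is unsatisfiable.

The formula is unsatisfiable.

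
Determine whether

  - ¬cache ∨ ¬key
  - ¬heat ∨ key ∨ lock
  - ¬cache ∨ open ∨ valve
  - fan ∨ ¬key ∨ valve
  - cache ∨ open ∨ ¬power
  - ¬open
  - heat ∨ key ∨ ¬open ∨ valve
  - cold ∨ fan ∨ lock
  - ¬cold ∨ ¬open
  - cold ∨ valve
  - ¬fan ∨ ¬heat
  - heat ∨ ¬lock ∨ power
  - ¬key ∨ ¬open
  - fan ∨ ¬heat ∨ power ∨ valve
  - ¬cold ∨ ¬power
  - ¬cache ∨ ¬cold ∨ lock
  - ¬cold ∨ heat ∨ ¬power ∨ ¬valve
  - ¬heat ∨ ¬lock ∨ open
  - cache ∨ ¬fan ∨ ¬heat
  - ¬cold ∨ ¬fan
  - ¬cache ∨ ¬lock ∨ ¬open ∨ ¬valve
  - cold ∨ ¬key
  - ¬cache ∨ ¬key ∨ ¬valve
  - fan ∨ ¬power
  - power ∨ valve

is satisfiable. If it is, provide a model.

Unit clause (¬open) forces open = False.
Set cache = True.
  then (¬cache ∨ ¬key) forces key = False.
  then (¬cache ∨ open ∨ valve) forces valve = True.
Set fan = True.
  then (¬fan ∨ ¬heat) forces heat = False.
  then (¬cold ∨ ¬fan) forces cold = False.
Set lock = False.
Set power = False.
All clauses satisfied.

cache=T, key=F, open=F, fan=T, heat=F, lock=F, valve=T, cold=F, power=F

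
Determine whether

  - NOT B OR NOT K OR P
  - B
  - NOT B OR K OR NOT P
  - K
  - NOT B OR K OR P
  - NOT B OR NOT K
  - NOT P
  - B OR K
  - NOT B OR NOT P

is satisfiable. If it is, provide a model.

Unsatisfiable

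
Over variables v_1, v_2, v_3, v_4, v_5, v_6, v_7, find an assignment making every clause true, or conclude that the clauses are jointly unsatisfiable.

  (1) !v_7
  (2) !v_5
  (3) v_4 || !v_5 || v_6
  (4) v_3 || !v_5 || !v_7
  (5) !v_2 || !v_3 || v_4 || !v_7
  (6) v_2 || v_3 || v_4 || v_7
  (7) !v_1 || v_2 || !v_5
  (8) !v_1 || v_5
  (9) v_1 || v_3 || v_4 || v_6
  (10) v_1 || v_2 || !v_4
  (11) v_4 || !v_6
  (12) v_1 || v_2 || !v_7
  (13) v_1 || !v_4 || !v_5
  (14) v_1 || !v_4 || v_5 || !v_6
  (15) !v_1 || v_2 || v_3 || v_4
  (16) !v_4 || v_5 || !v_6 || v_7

Unit clause (!v_7) forces v_7 = False.
Unit clause (!v_5) forces v_5 = False.
In (!v_1 || v_5) only !v_1 is left, so v_1 = False.
Set v_2 = True.
Set v_3 = True.
Set v_4 = True.
  then (v_1 || !v_4 || v_5 || !v_6) forces v_6 = False.
All clauses satisfied.

v_1 = False, v_2 = True, v_3 = True, v_4 = True, v_5 = False, v_6 = False, v_7 = False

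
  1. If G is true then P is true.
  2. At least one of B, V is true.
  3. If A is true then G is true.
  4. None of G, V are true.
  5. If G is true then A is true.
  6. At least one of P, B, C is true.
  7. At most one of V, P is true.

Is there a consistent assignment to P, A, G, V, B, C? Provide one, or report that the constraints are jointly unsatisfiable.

P = False, A = False, G = False, V = False, B = True, C = False

  (1) G=F ⇒ P: vacuous ✓
  (2) {B, V}: 1 true — at least one ✓
  (3) A=F ⇒ G: vacuous ✓
  (4) {G, V}: 0 true — none ✓
  (5) G=F ⇒ A: vacuous ✓
  (6) {P, B, C}: 1 true — at least one ✓
  (7) {V, P}: 0 true — at most one ✓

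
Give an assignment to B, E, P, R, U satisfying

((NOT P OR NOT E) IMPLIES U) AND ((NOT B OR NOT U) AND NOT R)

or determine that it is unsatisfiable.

B: False, E: True, P: True, R: False, U: True

  (NOT P OR NOT E) IMPLIES U = True
    NOT P OR NOT E = False
      NOT P = False
      NOT E = False
  (NOT B OR NOT U) AND NOT R = True
    NOT B OR NOT U = True
      NOT B = True
      NOT U = False
    NOT R = True
Both conjuncts True, so the formula holds.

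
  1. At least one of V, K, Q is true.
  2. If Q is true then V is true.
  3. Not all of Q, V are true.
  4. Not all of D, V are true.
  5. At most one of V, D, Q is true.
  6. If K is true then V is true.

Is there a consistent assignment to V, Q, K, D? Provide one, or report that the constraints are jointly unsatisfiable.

V=T, Q=F, K=T, D=F

  (1) {V, K, Q}: 2 true — at least one ✓
  (2) Q=F ⇒ V: vacuous ✓
  (3) {Q, V}: 1/2 true — not all ✓
  (4) {D, V}: 1/2 true — not all ✓
  (5) {V, D, Q}: 1 true — at most one ✓
  (6) K=T ⇒ V: T ✓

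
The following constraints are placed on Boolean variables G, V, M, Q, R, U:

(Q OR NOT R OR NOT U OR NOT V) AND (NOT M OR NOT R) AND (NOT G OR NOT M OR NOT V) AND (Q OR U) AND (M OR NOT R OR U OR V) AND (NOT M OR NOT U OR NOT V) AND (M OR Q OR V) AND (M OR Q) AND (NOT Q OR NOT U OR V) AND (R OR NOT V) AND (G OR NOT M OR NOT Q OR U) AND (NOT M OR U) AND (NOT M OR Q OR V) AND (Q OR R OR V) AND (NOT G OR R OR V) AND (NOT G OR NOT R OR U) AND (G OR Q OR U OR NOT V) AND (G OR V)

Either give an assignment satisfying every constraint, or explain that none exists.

Set G = False.
  then (G OR V) forces V = True.
  then (R OR NOT V) forces R = True.
  then (NOT M OR NOT R) forces M = False.
  then (M OR Q) forces Q = True.
Set U = False.
All clauses satisfied.

G: False, V: True, M: False, Q: True, R: True, U: False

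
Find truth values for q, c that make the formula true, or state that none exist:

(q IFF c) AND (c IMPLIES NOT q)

q=F, c=F

  q IFF c = True
  c IMPLIES NOT q = True
    NOT q = True
Both conjuncts True, so the formula holds.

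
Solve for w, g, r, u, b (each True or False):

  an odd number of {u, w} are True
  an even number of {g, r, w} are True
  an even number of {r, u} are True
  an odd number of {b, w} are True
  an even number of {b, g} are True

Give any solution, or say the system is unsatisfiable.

w = False, g = True, r = True, u = True, b = True

{u, w}: 1 true → odd ✓
{g, r, w}: 2 true → even ✓
{r, u}: 2 true → even ✓
{b, w}: 1 true → odd ✓
{b, g}: 2 true → even ✓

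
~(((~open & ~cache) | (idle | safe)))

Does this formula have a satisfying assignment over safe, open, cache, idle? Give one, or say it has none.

safe: False; open: True; cache: False; idle: False

  ~(((~open & ~cache) | (idle | safe))) = True
    (~open & ~cache) | (idle | safe) = False
      ~open & ~cache = False
        ~open = False
        ~cache = True
      idle | safe = False
The formula evaluates to True.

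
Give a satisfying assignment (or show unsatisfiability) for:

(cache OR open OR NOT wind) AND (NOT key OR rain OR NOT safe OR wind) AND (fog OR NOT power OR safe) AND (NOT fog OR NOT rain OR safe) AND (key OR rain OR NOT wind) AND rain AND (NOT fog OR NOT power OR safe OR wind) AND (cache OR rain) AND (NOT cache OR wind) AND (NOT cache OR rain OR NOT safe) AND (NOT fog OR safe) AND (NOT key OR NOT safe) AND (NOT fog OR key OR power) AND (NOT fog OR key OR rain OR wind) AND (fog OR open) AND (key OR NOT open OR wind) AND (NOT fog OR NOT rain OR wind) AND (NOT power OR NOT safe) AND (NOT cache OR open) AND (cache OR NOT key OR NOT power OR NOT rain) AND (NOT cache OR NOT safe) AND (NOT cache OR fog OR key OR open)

rain: True; safe: False; open: True; wind: True; cache: True; power: False; fog: False; key: True

Unit clause (rain) forces rain = True.
Set safe = False.
  then (NOT fog OR NOT rain OR safe) forces fog = False.
  then (fog OR open) forces open = True.
  then (fog OR NOT power OR safe) forces power = False.
Set wind = True.
Set cache = True.
Set key = True.
All clauses satisfied.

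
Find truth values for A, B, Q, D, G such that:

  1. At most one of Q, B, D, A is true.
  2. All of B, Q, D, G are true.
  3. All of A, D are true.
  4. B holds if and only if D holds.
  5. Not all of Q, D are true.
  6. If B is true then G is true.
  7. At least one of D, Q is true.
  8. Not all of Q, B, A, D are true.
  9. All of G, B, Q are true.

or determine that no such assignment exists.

The formula is unsatisfiable.

Case A = True:
  (1) with A=T forces Q = False.
  Constraint (2) is violated (Q=F) — contradiction.
Case A = False:
  Constraint (3) is violated (A=F) — contradiction.
Both cases fail — unsatisfiable.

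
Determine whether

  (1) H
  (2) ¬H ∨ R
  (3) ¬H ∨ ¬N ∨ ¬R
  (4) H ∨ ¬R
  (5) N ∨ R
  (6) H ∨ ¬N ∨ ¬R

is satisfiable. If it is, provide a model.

Unit clause (H) forces H = True.
In (¬H ∨ R) only R is left, so R = True.
In (¬H ∨ ¬N ∨ ¬R) only ¬N is left, so N = False.
All clauses satisfied.

H = True; N = False; R = True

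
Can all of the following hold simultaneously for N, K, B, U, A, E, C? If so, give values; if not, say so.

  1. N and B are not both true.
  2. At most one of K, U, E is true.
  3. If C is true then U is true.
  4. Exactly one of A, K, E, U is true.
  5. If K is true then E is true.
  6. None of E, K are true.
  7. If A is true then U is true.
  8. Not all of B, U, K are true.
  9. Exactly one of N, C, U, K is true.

N = False, K = False, B = False, U = True, A = False, E = False, C = False

  (1) N=F, B=F — not both ✓
  (2) {K, U, E}: 1 true — at most one ✓
  (3) C=F ⇒ U: vacuous ✓
  (4) {A, K, E, U}: 1 true — exactly one ✓
  (5) K=F ⇒ E: vacuous ✓
  (6) {E, K}: 0 true — none ✓
  (7) A=F ⇒ U: vacuous ✓
  (8) {B, U, K}: 1/3 true — not all ✓
  (9) {N, C, U, K}: 1 true — exactly one ✓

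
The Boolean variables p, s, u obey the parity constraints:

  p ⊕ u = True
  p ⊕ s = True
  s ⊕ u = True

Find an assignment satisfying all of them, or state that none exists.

Adding constraints 1, 2, 3 mod 2: every variable appears an even number of times on the left, so the left side is 0.
But the right sides sum to 1 (mod 2). 0 ≠ 1 — the system is inconsistent.

Unsatisfiable — no assignment works.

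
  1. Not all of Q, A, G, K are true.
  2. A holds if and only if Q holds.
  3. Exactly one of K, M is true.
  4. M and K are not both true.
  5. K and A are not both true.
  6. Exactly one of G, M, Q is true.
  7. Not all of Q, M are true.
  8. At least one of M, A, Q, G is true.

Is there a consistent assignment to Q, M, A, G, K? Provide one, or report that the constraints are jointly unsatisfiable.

Q = False, M = True, A = False, G = False, K = False

  (1) {Q, A, G, K}: 0/4 true — not all ✓
  (2) A=F, Q=F — same ✓
  (3) {K, M}: 1 true — exactly one ✓
  (4) M=T, K=F — not both ✓
  (5) K=F, A=F — not both ✓
  (6) {G, M, Q}: 1 true — exactly one ✓
  (7) {Q, M}: 1/2 true — not all ✓
  (8) {M, A, Q, G}: 1 true — at least one ✓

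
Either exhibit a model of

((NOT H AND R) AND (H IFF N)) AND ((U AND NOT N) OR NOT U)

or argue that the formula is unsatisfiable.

R: True, H: False, N: False, U: False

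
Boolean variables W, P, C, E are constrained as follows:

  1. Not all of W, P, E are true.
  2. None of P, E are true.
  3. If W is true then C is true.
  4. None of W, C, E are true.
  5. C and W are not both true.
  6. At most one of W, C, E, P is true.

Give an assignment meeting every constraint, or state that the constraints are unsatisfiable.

W = False; P = False; C = False; E = False

  (1) {W, P, E}: 0/3 true — not all ✓
  (2) {P, E}: 0 true — none ✓
  (3) W=F ⇒ C: vacuous ✓
  (4) {W, C, E}: 0 true — none ✓
  (5) C=F, W=F — not both ✓
  (6) {W, C, E, P}: 0 true — at most one ✓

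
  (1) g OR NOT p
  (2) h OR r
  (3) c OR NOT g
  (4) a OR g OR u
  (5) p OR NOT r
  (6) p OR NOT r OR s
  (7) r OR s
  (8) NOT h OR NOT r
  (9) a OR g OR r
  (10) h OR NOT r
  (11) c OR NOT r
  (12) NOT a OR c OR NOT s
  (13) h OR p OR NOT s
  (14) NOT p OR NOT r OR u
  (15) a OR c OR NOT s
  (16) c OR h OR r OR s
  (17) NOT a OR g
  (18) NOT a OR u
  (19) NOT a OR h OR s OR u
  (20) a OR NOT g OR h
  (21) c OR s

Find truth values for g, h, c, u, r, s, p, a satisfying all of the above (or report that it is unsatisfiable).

g: True, h: True, c: True, u: True, r: False, s: True, p: False, a: False

Set g = True.
  then (c OR NOT g) forces c = True.
Try h = False:
  (h OR r) forces r = True.
  clause (h OR NOT r) is falsified — backtrack.
So h = True.
  then (NOT h OR NOT r) forces r = False.
  then (r OR s) forces s = True.
Set u = True.
Set p = False.
Set a = False.
All clauses satisfied.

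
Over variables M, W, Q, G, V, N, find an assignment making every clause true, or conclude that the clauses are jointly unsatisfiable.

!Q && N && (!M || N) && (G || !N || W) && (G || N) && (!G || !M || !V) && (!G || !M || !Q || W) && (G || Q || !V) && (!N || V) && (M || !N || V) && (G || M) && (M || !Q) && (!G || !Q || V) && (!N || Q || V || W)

Unit clause (!Q) forces Q = False.
Unit clause (N) forces N = True.
In (!N || V) only V is left, so V = True.
In (G || Q || !V) only G is left, so G = True.
In (!G || !M || !V) only !M is left, so M = False.
Set W = False.
All clauses satisfied.

M = False, W = False, Q = False, G = True, V = True, N = True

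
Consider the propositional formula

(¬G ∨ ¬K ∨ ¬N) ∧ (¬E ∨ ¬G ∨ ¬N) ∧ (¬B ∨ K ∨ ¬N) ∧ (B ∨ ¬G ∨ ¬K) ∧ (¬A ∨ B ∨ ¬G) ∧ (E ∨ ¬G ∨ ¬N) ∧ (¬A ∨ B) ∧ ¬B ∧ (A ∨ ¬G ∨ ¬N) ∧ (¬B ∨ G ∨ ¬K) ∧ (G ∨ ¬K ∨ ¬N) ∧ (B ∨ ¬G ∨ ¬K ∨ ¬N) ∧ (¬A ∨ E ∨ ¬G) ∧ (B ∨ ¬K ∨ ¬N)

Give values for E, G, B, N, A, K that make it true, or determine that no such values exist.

E = False; G = False; B = False; N = True; A = False; K = False

Unit clause (¬B) forces B = False.
In (¬A ∨ B) only ¬A is left, so A = False.
Set E = False.
Set G = False.
Set N = True.
  then (G ∨ ¬K ∨ ¬N) forces K = False.
All clauses satisfied.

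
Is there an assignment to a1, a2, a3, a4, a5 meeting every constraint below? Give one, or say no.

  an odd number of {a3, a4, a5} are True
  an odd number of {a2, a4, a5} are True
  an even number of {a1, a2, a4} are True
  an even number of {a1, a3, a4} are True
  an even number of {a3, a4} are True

a1 = False, a2 = False, a3 = False, a4 = False, a5 = True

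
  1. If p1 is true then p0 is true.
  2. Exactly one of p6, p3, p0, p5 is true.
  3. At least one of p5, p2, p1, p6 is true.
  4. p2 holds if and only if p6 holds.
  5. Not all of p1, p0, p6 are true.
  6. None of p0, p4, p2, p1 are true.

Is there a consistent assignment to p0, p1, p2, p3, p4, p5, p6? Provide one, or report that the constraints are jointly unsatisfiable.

p0: False; p1: False; p2: False; p3: False; p4: False; p5: True; p6: False

  (1) p1=F ⇒ p0: vacuous ✓
  (2) {p6, p3, p0, p5}: 1 true — exactly one ✓
  (3) {p5, p2, p1, p6}: 1 true — at least one ✓
  (4) p2=F, p6=F — same ✓
  (5) {p1, p0, p6}: 0/3 true — not all ✓
  (6) {p0, p4, p2, p1}: 0 true — none ✓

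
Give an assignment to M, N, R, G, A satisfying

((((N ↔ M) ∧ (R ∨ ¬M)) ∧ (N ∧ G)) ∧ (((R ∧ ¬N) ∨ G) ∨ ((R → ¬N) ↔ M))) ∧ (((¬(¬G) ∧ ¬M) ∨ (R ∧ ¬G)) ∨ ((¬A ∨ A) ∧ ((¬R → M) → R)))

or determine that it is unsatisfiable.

M: True, N: True, R: True, G: True, A: True

  (((N ↔ M) ∧ (R ∨ ¬M)) ∧ (N ∧ G)) ∧ (((R ∧ ¬N) ∨ G) ∨ ((R → ¬N) ↔ M)) = True
    ((N ↔ M) ∧ (R ∨ ¬M)) ∧ (N ∧ G) = True
      (N ↔ M) ∧ (R ∨ ¬M) = True
        N ↔ M = True
        R ∨ ¬M = True
          ¬M = False
      N ∧ G = True
    ((R ∧ ¬N) ∨ G) ∨ ((R → ¬N) ↔ M) = True
      (R ∧ ¬N) ∨ G = True
        R ∧ ¬N = False
          ¬N = False
      (R → ¬N) ↔ M = False
        R → ¬N = False
          ¬N = False
  ((¬(¬G) ∧ ¬M) ∨ (R ∧ ¬G)) ∨ ((¬A ∨ A) ∧ ((¬R → M) → R)) = True
    (¬(¬G) ∧ ¬M) ∨ (R ∧ ¬G) = False
      ¬(¬G) ∧ ¬M = False
        ¬(¬G) = True
          ¬G = False
        ¬M = False
      R ∧ ¬G = False
        ¬G = False
    (¬A ∨ A) ∧ ((¬R → M) → R) = True
      ¬A ∨ A = True
        ¬A = False
      (¬R → M) → R = True
        ¬R → M = True
          ¬R = False
Both conjuncts True, so the formula holds.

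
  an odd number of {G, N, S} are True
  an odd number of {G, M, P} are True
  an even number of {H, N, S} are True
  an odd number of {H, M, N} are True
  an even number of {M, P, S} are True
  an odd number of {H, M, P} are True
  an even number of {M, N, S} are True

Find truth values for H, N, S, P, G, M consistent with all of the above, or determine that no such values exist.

The formula is unsatisfiable.

Adding constraints 1, 2, 3, 6 mod 2: every variable appears an even number of times on the left, so the left side is 0.
But the right sides sum to 1 (mod 2). 0 ≠ 1 — the system is inconsistent.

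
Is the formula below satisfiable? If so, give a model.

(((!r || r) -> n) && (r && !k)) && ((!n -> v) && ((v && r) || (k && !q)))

v = True, n = True, r = True, q = False, k = False

  ((!r || r) -> n) && (r && !k) = True
    (!r || r) -> n = True
      !r || r = True
        !r = False
    r && !k = True
      !k = True
  (!n -> v) && ((v && r) || (k && !q)) = True
    !n -> v = True
      !n = False
    (v && r) || (k && !q) = True
      v && r = True
      k && !q = False
        !q = True
Both conjuncts True, so the formula holds.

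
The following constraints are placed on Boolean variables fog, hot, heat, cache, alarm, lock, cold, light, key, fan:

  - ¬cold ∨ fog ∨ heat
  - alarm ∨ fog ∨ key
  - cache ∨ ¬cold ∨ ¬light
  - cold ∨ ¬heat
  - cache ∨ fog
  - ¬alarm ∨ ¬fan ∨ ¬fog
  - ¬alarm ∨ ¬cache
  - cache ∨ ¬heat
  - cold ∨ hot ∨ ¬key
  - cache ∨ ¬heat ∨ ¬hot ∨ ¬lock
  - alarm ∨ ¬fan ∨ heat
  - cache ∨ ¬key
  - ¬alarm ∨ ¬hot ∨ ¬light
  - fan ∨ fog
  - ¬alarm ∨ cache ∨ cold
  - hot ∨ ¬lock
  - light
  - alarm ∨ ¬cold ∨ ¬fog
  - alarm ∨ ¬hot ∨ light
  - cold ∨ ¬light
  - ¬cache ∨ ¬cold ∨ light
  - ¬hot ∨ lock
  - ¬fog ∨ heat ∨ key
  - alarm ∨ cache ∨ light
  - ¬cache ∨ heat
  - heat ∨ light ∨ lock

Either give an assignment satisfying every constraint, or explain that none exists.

fog=F, hot=F, heat=T, cache=T, alarm=F, lock=F, cold=T, light=T, key=T, fan=T

Unit clause (light) forces light = True.
In (cold ∨ ¬light) only cold is left, so cold = True.
In (cache ∨ ¬cold ∨ ¬light) only cache is left, so cache = True.
In (¬alarm ∨ ¬cache) only ¬alarm is left, so alarm = False.
In (alarm ∨ ¬cold ∨ ¬fog) only ¬fog is left, so fog = False.
In (¬cache ∨ heat) only heat is left, so heat = True.
In (alarm ∨ fog ∨ key) only key is left, so key = True.
In (fan ∨ fog) only fan is left, so fan = True.
Set hot = False.
  then (hot ∨ ¬lock) forces lock = False.
All clauses satisfied.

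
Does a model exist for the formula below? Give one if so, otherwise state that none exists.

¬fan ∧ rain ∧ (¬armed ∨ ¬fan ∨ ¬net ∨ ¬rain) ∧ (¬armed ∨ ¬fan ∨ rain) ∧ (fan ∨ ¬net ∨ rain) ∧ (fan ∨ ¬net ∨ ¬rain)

net = False, fan = False, armed = True, rain = True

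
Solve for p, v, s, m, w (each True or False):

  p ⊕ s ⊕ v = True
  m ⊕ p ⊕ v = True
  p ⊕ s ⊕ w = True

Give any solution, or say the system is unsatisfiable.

p = False; v = True; s = False; m = False; w = True

p ⊕ s ⊕ v = F ⊕ F ⊕ T = True ✓
m ⊕ p ⊕ v = F ⊕ F ⊕ T = True ✓
p ⊕ s ⊕ w = F ⊕ F ⊕ T = True ✓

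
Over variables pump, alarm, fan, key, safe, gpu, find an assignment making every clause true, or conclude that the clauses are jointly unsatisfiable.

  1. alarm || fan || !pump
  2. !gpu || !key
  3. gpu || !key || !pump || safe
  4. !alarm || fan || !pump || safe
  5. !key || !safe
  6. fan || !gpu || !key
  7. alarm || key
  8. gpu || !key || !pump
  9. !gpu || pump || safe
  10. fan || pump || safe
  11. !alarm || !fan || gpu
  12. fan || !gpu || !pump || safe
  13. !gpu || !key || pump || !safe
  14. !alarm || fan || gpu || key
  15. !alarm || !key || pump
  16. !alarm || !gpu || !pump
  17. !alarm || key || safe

pump: False; alarm: False; fan: True; key: True; safe: False; gpu: False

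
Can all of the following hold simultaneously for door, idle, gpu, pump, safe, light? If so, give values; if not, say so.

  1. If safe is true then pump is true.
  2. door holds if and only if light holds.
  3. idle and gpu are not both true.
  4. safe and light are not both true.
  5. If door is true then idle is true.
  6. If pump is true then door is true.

door = True, idle = True, gpu = False, pump = True, safe = False, light = True

  (1) safe=F ⇒ pump: vacuous ✓
  (2) door=T, light=T — same ✓
  (3) idle=T, gpu=F — not both ✓
  (4) safe=F, light=T — not both ✓
  (5) door=T ⇒ idle: T ✓
  (6) pump=T ⇒ door: T ✓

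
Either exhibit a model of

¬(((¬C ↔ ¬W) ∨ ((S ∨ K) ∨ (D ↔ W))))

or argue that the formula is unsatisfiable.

K: False; C: False; S: False; D: False; W: True

  ¬(((¬C ↔ ¬W) ∨ ((S ∨ K) ∨ (D ↔ W)))) = True
    (¬C ↔ ¬W) ∨ ((S ∨ K) ∨ (D ↔ W)) = False
      ¬C ↔ ¬W = False
        ¬C = True
        ¬W = False
      (S ∨ K) ∨ (D ↔ W) = False
        S ∨ K = False
        D ↔ W = False
The formula evaluates to True.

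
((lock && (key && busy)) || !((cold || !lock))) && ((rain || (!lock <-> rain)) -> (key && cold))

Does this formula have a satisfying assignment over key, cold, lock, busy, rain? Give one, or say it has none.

key = True; cold = True; lock = True; busy = True; rain = False

  (lock && (key && busy)) || !((cold || !lock)) = True
    lock && (key && busy) = True
      key && busy = True
    !((cold || !lock)) = False
      cold || !lock = True
        !lock = False
  (rain || (!lock <-> rain)) -> (key && cold) = True
    rain || (!lock <-> rain) = True
      !lock <-> rain = True
        !lock = False
    key && cold = True
Both conjuncts True, so the formula holds.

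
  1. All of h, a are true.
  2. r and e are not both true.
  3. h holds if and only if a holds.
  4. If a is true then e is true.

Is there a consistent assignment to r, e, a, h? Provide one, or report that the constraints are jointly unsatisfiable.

r=F; e=T; a=T; h=T

  (1) {h, a}: all 2 true ✓
  (2) r=F, e=T — not both ✓
  (3) h=T, a=T — same ✓
  (4) a=T ⇒ e: T ✓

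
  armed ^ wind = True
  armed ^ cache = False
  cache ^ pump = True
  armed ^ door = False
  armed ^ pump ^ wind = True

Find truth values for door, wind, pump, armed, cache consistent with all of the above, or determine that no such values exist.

door = True; wind = False; pump = False; armed = True; cache = True

armed ^ wind = T ^ F = True ✓
armed ^ cache = T ^ T = False ✓
cache ^ pump = T ^ F = True ✓
armed ^ door = T ^ T = False ✓
armed ^ pump ^ wind = T ^ F ^ F = True ✓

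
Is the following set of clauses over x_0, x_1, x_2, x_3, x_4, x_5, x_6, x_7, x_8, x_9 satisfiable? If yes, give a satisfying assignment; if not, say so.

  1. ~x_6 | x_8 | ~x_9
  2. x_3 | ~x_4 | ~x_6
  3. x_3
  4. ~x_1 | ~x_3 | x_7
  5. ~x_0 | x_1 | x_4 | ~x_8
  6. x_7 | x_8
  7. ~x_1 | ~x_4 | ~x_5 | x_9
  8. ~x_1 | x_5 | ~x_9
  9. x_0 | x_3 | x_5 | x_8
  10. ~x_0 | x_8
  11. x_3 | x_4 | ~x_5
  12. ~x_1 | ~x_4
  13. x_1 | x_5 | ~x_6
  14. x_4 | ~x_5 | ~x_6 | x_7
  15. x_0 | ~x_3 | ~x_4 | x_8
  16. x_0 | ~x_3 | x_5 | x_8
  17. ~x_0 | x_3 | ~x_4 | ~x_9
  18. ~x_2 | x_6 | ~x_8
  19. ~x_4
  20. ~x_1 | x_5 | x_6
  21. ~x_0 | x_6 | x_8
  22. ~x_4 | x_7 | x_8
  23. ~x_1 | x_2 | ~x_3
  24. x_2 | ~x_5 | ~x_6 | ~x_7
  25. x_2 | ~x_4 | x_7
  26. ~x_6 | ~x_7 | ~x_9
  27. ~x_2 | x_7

x_0: True, x_1: True, x_2: True, x_3: True, x_4: False, x_5: False, x_6: True, x_7: True, x_8: True, x_9: False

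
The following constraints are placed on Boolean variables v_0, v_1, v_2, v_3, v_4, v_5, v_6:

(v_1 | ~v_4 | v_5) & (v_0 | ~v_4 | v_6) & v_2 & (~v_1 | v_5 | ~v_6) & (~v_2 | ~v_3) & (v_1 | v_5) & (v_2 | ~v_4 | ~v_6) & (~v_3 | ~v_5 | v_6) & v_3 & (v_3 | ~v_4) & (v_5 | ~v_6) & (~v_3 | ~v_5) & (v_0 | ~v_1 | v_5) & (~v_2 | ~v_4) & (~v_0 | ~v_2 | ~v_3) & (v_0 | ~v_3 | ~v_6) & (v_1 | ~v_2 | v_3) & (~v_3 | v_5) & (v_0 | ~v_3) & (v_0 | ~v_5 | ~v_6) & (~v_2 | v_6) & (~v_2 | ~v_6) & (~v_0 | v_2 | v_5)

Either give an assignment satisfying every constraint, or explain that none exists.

Case v_2 = True:
  (~v_2 | ~v_3) forces v_3 = False.
  Clause (v_3) is falsified — contradiction.
Case v_2 = False:
  Clause (v_2) is falsified — contradiction.
Both cases fail, so the formula is unsatisfiable.

No satisfying assignment exists.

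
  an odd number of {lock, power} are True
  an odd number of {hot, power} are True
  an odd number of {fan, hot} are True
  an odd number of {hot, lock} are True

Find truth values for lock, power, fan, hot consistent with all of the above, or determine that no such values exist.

No satisfying assignment exists.

Adding constraints 1, 2, 4 mod 2: every variable appears an even number of times on the left, so the left side is 0.
But the right sides sum to 1 (mod 2). 0 ≠ 1 — the system is inconsistent.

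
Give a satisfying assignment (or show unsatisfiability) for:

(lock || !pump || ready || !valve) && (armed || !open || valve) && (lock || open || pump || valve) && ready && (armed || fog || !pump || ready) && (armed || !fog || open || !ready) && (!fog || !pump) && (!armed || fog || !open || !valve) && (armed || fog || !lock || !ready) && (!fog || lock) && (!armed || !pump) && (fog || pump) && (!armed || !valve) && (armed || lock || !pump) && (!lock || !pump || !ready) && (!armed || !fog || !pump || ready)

open: False; pump: False; lock: True; valve: False; armed: True; fog: True; ready: True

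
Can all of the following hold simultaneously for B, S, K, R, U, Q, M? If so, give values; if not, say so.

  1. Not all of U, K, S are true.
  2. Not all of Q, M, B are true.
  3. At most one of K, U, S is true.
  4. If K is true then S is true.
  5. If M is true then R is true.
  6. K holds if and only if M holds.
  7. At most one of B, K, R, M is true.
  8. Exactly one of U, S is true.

B: False, S: False, K: False, R: True, U: True, Q: False, M: False

  (1) {U, K, S}: 1/3 true — not all ✓
  (2) {Q, M, B}: 0/3 true — not all ✓
  (3) {K, U, S}: 1 true — at most one ✓
  (4) K=F ⇒ S: vacuous ✓
  (5) M=F ⇒ R: vacuous ✓
  (6) K=F, M=F — same ✓
  (7) {B, K, R, M}: 1 true — at most one ✓
  (8) {U, S}: 1 true — exactly one ✓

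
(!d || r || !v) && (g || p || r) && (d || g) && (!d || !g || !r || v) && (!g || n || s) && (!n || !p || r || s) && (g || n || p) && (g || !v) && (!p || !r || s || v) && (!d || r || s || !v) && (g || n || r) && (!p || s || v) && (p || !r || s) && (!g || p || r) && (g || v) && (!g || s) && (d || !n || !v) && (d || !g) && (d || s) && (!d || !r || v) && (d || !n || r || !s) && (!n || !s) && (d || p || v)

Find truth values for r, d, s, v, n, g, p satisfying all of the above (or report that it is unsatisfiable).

r: True; d: True; s: True; v: True; n: False; g: True; p: False

Set r = True.
Try d = False:
  (d || g) forces g = True.
  clause (d || !g) is falsified — backtrack.
So d = True.
  then (!d || !r || v) forces v = True.
  then (g || !v) forces g = True.
  then (!g || s) forces s = True.
  then (!n || !s) forces n = False.
Set p = False.
All clauses satisfied.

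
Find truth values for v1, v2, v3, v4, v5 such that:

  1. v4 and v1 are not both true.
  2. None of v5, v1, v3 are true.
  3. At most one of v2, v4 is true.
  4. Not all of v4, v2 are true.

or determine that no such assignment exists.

v1 = False; v2 = False; v3 = False; v4 = False; v5 = False

  (1) v4=F, v1=F — not both ✓
  (2) {v5, v1, v3}: 0 true — none ✓
  (3) {v2, v4}: 0 true — at most one ✓
  (4) {v4, v2}: 0/2 true — not all ✓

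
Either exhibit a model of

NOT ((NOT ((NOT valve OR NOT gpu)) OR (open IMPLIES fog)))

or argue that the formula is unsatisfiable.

fog = False, open = True, valve = False, gpu = True

  NOT ((NOT ((NOT valve OR NOT gpu)) OR (open IMPLIES fog))) = True
    NOT ((NOT valve OR NOT gpu)) OR (open IMPLIES fog) = False
      NOT ((NOT valve OR NOT gpu)) = False
        NOT valve OR NOT gpu = True
          NOT valve = True
          NOT gpu = False
      open IMPLIES fog = False
The formula evaluates to True.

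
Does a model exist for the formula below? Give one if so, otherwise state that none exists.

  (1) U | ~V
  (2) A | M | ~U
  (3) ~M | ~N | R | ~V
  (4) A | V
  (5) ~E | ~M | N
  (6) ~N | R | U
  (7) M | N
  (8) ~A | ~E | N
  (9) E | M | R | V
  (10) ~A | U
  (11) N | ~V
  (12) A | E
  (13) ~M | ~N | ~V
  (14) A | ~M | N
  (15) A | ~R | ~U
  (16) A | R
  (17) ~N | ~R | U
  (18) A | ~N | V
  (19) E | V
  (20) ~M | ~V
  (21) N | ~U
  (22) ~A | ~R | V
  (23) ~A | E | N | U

R = False, U = True, M = False, V = False, N = True, A = True, E = True

Set R = False.
  then (A | R) forces A = True.
  then (~A | U) forces U = True.
  then (N | ~U) forces N = True.
Set M = False.
Set V = False.
  then (E | M | R | V) forces E = True.
All clauses satisfied.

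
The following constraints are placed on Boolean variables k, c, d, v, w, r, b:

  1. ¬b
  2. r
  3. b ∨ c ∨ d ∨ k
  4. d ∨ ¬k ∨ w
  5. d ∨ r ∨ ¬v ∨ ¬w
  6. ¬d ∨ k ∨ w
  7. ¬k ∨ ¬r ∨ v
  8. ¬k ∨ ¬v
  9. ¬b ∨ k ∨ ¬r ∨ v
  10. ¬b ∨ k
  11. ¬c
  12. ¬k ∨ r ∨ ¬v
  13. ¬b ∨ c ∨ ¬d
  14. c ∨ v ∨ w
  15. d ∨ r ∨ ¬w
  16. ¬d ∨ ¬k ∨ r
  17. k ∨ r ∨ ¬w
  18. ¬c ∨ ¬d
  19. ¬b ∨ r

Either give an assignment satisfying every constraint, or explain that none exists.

Unit clause (¬b) forces b = False.
Unit clause (r) forces r = True.
Unit clause (¬c) forces c = False.
Try k = True:
  (¬k ∨ ¬r ∨ v) forces v = True.
  clause (¬k ∨ ¬v) is falsified — backtrack.
So k = False.
  then (b ∨ c ∨ d ∨ k) forces d = True.
  then (¬d ∨ k ∨ w) forces w = True.
Set v = False.
All clauses satisfied.

k: False, c: False, d: True, v: False, w: True, r: True, b: False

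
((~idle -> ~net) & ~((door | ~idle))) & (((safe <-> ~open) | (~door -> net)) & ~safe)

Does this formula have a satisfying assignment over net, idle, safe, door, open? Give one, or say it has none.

net=F, idle=T, safe=F, door=F, open=T

  (~idle -> ~net) & ~((door | ~idle)) = True
    ~idle -> ~net = True
      ~idle = False
      ~net = True
    ~((door | ~idle)) = True
      door | ~idle = False
        ~idle = False
  ((safe <-> ~open) | (~door -> net)) & ~safe = True
    (safe <-> ~open) | (~door -> net) = True
      safe <-> ~open = True
        ~open = False
      ~door -> net = False
        ~door = True
    ~safe = True
Both conjuncts True, so the formula holds.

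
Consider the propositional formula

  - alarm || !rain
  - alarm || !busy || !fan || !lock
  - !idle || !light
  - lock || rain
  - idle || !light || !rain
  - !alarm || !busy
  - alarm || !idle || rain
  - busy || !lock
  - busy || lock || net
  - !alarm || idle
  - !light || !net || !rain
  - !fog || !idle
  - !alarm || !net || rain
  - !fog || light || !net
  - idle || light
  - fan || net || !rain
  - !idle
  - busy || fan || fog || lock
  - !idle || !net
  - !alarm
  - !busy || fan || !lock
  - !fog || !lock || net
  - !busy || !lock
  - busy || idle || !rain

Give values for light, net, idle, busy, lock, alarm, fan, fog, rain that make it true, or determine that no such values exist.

Case lock = True:
  (busy || !lock) forces busy = True.
  Clause (!busy || !lock) is falsified — contradiction.
Case lock = False:
  (lock || rain) forces rain = True.
  (alarm || !rain) forces alarm = True.
  Clause (!alarm) is falsified — contradiction.
Both cases fail, so the formula is unsatisfiable.

No satisfying assignment exists.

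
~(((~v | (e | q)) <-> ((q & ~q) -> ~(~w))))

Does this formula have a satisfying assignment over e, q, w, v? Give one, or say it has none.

e=F; q=F; w=F; v=T

  ~(((~v | (e | q)) <-> ((q & ~q) -> ~(~w)))) = True
    (~v | (e | q)) <-> ((q & ~q) -> ~(~w)) = False
      ~v | (e | q) = False
        ~v = False
        e | q = False
      (q & ~q) -> ~(~w) = True
        q & ~q = False
          ~q = True
        ~(~w) = False
          ~w = True
The formula evaluates to True.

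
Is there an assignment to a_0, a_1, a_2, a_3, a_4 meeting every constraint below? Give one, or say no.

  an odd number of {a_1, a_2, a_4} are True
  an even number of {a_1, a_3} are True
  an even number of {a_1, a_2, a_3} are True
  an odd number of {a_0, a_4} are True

a_0 = False; a_1 = False; a_2 = False; a_3 = False; a_4 = True

{a_1, a_2, a_4}: 1 true → odd ✓
{a_1, a_3}: 0 true → even ✓
{a_1, a_2, a_3}: 0 true → even ✓
{a_0, a_4}: 1 true → odd ✓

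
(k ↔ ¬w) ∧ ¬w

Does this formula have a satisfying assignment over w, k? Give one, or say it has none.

w = False, k = True

  k ↔ ¬w = True
    ¬w = True
  ¬w = True
Both conjuncts True, so the formula holds.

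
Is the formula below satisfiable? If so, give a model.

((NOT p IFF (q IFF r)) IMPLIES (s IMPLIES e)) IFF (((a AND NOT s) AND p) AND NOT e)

e: False, p: True, s: True, r: True, q: False, a: False

  ((NOT p IFF (q IFF r)) IMPLIES (s IMPLIES e)) IFF (((a AND NOT s) AND p) AND NOT e) = True
    (NOT p IFF (q IFF r)) IMPLIES (s IMPLIES e) = False
      NOT p IFF (q IFF r) = True
        NOT p = False
        q IFF r = False
      s IMPLIES e = False
    ((a AND NOT s) AND p) AND NOT e = False
      (a AND NOT s) AND p = False
        a AND NOT s = False
          NOT s = False
      NOT e = True
The formula evaluates to True.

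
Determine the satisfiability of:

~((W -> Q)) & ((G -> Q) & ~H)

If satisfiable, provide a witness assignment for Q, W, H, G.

Q: False, W: True, H: False, G: False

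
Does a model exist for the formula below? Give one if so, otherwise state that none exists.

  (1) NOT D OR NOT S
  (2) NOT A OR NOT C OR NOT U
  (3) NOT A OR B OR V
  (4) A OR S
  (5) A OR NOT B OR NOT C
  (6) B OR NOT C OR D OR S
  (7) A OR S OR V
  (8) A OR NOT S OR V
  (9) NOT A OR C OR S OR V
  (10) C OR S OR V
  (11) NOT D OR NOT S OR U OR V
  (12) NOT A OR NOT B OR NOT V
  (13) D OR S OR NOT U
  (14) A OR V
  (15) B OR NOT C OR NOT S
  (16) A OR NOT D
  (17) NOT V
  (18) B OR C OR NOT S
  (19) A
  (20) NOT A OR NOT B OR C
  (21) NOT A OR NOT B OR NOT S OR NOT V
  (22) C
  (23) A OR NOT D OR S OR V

Unit clause (NOT V) forces V = False.
Unit clause (A) forces A = True.
Unit clause (C) forces C = True.
In (NOT A OR NOT C OR NOT U) only NOT U is left, so U = False.
In (NOT A OR B OR V) only B is left, so B = True.
Set S = False.
Set D = True.
All clauses satisfied.

S: False; C: True; D: True; B: True; A: True; V: False; U: False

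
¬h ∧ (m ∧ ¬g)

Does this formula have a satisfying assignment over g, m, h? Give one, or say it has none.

g = False, m = True, h = False

  ¬h = True
  m ∧ ¬g = True
    ¬g = True
Both conjuncts True, so the formula holds.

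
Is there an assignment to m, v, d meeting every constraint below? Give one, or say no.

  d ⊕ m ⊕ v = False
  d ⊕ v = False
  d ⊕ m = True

m = False; v = True; d = True

d ⊕ m ⊕ v = T ⊕ F ⊕ T = False ✓
d ⊕ v = T ⊕ T = False ✓
d ⊕ m = T ⊕ F = True ✓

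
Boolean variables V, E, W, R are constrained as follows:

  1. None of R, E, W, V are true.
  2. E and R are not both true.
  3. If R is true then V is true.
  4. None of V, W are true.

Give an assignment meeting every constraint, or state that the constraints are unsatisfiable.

V: False, E: False, W: False, R: False

  (1) {R, E, W, V}: 0 true — none ✓
  (2) E=F, R=F — not both ✓
  (3) R=F ⇒ V: vacuous ✓
  (4) {V, W}: 0 true — none ✓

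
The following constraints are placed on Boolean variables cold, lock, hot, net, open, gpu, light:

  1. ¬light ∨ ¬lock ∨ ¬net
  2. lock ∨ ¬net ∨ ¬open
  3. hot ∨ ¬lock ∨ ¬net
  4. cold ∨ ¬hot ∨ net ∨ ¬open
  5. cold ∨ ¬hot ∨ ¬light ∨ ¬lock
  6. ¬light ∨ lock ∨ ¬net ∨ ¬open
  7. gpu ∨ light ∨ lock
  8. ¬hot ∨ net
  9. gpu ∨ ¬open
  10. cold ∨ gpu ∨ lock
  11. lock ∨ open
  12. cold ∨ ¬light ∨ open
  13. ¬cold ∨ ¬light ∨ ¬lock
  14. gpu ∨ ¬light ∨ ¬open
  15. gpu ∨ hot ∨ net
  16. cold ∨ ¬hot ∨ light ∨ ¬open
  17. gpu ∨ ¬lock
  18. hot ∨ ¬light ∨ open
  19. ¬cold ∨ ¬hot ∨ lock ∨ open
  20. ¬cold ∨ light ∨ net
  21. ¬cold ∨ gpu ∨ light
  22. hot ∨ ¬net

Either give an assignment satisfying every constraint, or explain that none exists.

Set cold = True.
Set lock = True.
  then (¬cold ∨ ¬light ∨ ¬lock) forces light = False.
  then (gpu ∨ ¬lock) forces gpu = True.
  then (¬cold ∨ light ∨ net) forces net = True.
  then (hot ∨ ¬net) forces hot = True.
Set open = True.
All clauses satisfied.

cold = True; lock = True; hot = True; net = True; open = True; gpu = True; light = False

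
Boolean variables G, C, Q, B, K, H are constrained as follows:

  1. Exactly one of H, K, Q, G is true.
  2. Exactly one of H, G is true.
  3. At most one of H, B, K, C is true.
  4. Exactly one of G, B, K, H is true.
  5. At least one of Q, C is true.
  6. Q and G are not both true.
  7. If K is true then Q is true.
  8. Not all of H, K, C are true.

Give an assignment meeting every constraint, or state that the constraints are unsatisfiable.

G = True; C = True; Q = False; B = False; K = False; H = False

  (1) {H, K, Q, G}: 1 true — exactly one ✓
  (2) {H, G}: 1 true — exactly one ✓
  (3) {H, B, K, C}: 1 true — at most one ✓
  (4) {G, B, K, H}: 1 true — exactly one ✓
  (5) {Q, C}: 1 true — at least one ✓
  (6) Q=F, G=T — not both ✓
  (7) K=F ⇒ Q: vacuous ✓
  (8) {H, K, C}: 1/3 true — not all ✓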